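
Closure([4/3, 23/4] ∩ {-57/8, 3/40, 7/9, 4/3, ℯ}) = {4/3, ℯ}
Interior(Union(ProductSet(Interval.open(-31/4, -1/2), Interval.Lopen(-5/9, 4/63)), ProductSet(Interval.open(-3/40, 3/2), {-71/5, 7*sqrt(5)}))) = ProductSet(Interval.open(-31/4, -1/2), Interval.open(-5/9, 4/63))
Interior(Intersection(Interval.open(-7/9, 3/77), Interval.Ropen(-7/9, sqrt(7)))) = Interval.open(-7/9, 3/77)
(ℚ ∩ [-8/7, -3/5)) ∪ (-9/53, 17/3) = (-9/53, 17/3) ∪ (ℚ ∩ [-8/7, -3/5))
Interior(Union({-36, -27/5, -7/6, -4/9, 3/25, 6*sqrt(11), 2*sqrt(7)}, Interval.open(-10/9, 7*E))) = Interval.open(-10/9, 7*E)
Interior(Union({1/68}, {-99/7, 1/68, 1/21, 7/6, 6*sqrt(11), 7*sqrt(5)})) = EmptySet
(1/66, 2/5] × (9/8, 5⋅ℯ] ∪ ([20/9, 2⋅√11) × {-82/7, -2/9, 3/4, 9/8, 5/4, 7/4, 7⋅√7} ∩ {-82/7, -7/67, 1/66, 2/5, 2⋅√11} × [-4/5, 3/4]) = (1/66, 2/5] × (9/8, 5⋅ℯ]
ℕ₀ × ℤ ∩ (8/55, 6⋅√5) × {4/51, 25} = {1, 2, …, 13} × {25}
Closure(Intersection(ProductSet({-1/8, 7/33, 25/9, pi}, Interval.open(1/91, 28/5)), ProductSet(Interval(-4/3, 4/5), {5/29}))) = ProductSet({-1/8, 7/33}, {5/29})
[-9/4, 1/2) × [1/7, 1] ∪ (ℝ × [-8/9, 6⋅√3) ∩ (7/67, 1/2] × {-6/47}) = ((7/67, 1/2] × {-6/47}) ∪ ([-9/4, 1/2) × [1/7, 1])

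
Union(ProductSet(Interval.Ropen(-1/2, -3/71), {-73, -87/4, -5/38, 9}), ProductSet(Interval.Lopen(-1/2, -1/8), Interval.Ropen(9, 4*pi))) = Union(ProductSet(Interval.Lopen(-1/2, -1/8), Interval.Ropen(9, 4*pi)), ProductSet(Interval.Ropen(-1/2, -3/71), {-73, -87/4, -5/38, 9}))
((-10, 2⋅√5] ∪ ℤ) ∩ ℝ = ℤ ∪ [-10, 2⋅√5]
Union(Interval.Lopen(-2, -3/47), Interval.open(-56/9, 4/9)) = Interval.open(-56/9, 4/9)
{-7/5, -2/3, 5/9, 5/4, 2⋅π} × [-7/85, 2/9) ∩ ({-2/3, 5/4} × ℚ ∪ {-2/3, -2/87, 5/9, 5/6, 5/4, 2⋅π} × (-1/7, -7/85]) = ({-2/3, 5/9, 5/4, 2⋅π} × {-7/85}) ∪ ({-2/3, 5/4} × (ℚ ∩ [-7/85, 2/9)))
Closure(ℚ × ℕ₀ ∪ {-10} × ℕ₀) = ℝ × ℕ₀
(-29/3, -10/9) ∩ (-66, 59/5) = (-29/3, -10/9)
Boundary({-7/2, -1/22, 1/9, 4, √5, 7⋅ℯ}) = {-7/2, -1/22, 1/9, 4, √5, 7⋅ℯ}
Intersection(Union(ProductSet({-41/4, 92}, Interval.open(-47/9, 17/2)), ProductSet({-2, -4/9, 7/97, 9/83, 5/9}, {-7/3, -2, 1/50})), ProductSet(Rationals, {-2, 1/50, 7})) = Union(ProductSet({-41/4, 92}, {-2, 1/50, 7}), ProductSet({-2, -4/9, 7/97, 9/83, 5/9}, {-2, 1/50}))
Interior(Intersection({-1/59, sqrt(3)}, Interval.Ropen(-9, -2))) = EmptySet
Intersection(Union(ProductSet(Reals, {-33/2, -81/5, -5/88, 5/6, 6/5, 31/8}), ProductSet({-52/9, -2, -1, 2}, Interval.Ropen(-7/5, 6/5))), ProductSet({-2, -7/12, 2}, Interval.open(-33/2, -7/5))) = ProductSet({-2, -7/12, 2}, {-81/5})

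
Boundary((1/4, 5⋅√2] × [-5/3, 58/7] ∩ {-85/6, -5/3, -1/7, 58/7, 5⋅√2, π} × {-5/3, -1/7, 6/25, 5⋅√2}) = {5⋅√2, π} × {-5/3, -1/7, 6/25, 5⋅√2}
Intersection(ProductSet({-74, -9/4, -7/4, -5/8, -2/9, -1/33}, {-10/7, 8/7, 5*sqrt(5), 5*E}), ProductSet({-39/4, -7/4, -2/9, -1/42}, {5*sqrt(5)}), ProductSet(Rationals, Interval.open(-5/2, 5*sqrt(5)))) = EmptySet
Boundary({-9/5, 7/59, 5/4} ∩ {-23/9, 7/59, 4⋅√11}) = {7/59}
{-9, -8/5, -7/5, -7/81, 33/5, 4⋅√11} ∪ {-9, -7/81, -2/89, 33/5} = {-9, -8/5, -7/5, -7/81, -2/89, 33/5, 4⋅√11}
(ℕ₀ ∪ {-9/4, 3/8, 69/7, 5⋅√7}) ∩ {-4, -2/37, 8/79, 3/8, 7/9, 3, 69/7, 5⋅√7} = {3/8, 3, 69/7, 5⋅√7}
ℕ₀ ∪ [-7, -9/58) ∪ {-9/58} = [-7, -9/58] ∪ ℕ₀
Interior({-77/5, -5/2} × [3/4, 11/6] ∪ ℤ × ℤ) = ∅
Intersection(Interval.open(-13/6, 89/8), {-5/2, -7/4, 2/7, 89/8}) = {-7/4, 2/7}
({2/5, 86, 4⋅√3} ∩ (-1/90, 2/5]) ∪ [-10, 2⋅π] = [-10, 2⋅π]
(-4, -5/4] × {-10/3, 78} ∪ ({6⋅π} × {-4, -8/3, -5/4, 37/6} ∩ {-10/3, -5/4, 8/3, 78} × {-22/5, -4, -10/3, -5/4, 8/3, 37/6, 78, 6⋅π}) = (-4, -5/4] × {-10/3, 78}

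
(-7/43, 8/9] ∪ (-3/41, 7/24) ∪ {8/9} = (-7/43, 8/9]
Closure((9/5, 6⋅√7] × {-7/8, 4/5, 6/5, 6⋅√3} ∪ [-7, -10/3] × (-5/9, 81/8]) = ([-7, -10/3] × [-5/9, 81/8]) ∪ ([9/5, 6⋅√7] × {-7/8, 4/5, 6/5, 6⋅√3})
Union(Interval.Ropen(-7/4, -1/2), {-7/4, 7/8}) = Union({7/8}, Interval.Ropen(-7/4, -1/2))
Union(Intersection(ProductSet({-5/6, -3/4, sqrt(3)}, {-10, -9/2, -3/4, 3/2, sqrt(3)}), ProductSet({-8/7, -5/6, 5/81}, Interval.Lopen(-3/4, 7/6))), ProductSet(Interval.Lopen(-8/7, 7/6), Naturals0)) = ProductSet(Interval.Lopen(-8/7, 7/6), Naturals0)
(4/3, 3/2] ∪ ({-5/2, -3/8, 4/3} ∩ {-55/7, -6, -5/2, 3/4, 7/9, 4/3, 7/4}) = {-5/2} ∪ [4/3, 3/2]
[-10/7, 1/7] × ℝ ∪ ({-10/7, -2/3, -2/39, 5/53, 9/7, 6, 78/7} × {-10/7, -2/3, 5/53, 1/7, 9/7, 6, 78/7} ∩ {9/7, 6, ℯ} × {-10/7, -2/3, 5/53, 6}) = ([-10/7, 1/7] × ℝ) ∪ ({9/7, 6} × {-10/7, -2/3, 5/53, 6})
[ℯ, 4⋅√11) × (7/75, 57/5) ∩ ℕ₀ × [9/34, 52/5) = {3, 4, …, 13} × [9/34, 52/5)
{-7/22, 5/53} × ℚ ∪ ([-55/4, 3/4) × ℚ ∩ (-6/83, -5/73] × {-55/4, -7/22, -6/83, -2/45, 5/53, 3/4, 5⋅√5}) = ({-7/22, 5/53} × ℚ) ∪ ((-6/83, -5/73] × {-55/4, -7/22, -6/83, -2/45, 5/53, 3/4})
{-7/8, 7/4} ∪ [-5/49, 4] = {-7/8} ∪ [-5/49, 4]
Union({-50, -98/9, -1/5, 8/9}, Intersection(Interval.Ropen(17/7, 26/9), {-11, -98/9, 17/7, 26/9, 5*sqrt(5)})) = {-50, -98/9, -1/5, 8/9, 17/7}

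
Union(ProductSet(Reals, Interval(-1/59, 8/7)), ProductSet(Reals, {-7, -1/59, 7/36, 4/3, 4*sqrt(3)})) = ProductSet(Reals, Union({-7, 4/3, 4*sqrt(3)}, Interval(-1/59, 8/7)))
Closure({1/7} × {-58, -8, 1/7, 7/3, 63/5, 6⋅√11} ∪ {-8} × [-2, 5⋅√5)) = ({-8} × [-2, 5⋅√5]) ∪ ({1/7} × {-58, -8, 1/7, 7/3, 63/5, 6⋅√11})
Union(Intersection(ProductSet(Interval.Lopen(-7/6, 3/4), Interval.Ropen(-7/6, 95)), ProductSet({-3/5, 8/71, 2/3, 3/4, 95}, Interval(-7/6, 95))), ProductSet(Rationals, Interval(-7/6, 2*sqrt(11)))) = Union(ProductSet({-3/5, 8/71, 2/3, 3/4}, Interval.Ropen(-7/6, 95)), ProductSet(Rationals, Interval(-7/6, 2*sqrt(11))))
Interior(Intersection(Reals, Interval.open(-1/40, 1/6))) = Interval.open(-1/40, 1/6)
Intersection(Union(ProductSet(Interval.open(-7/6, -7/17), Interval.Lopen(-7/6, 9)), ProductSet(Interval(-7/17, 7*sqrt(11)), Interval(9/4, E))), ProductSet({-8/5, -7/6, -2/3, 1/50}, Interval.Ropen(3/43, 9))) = Union(ProductSet({-2/3}, Interval.Ropen(3/43, 9)), ProductSet({1/50}, Interval(9/4, E)))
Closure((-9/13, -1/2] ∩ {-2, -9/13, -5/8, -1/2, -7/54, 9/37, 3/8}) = {-5/8, -1/2}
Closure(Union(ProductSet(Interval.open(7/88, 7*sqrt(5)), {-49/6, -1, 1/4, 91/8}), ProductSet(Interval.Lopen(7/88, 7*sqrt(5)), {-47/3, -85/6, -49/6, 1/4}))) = ProductSet(Interval(7/88, 7*sqrt(5)), {-47/3, -85/6, -49/6, -1, 1/4, 91/8})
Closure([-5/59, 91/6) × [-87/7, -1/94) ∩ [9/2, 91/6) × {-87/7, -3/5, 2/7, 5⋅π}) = [9/2, 91/6] × {-87/7, -3/5}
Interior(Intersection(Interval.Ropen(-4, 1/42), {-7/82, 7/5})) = EmptySet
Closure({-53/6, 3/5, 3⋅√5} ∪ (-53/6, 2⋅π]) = [-53/6, 2⋅π] ∪ {3⋅√5}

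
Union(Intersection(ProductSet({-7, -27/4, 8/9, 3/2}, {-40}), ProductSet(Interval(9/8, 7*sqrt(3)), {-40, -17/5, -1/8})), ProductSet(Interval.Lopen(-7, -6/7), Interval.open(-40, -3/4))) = Union(ProductSet({3/2}, {-40}), ProductSet(Interval.Lopen(-7, -6/7), Interval.open(-40, -3/4)))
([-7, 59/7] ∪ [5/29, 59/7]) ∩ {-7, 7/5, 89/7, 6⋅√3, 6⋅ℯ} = {-7, 7/5}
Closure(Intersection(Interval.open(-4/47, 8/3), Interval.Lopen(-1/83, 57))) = Interval(-1/83, 8/3)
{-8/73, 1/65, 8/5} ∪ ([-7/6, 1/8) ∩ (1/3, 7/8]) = {-8/73, 1/65, 8/5}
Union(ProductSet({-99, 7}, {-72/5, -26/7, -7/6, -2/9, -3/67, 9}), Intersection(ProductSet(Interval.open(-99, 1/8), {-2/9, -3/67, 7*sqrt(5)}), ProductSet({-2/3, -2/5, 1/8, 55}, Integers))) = ProductSet({-99, 7}, {-72/5, -26/7, -7/6, -2/9, -3/67, 9})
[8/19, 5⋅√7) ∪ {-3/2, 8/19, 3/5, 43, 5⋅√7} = {-3/2, 43} ∪ [8/19, 5⋅√7]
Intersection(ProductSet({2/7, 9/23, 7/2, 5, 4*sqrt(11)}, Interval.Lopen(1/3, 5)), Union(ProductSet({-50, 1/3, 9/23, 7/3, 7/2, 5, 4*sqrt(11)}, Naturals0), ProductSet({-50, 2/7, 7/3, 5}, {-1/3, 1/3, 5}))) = Union(ProductSet({2/7, 5}, {5}), ProductSet({9/23, 7/2, 5, 4*sqrt(11)}, Range(1, 6, 1)))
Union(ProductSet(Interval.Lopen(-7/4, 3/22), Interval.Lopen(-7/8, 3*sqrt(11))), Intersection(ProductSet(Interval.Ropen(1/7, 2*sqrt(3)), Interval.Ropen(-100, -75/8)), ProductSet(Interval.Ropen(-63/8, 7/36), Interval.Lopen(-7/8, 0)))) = ProductSet(Interval.Lopen(-7/4, 3/22), Interval.Lopen(-7/8, 3*sqrt(11)))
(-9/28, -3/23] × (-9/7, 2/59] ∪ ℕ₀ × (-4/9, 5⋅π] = (ℕ₀ × (-4/9, 5⋅π]) ∪ ((-9/28, -3/23] × (-9/7, 2/59])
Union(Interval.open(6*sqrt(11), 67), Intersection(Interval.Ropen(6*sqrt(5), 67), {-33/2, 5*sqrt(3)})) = Interval.open(6*sqrt(11), 67)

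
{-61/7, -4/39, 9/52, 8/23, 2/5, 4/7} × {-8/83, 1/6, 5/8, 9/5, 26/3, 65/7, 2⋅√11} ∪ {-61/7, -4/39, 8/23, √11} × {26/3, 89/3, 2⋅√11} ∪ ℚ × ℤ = (ℚ × ℤ) ∪ ({-61/7, -4/39, 8/23, √11} × {26/3, 89/3, 2⋅√11}) ∪ ({-61/7, -4/39, 9/52, 8/23, 2/5, 4/7} × {-8/83, 1/6, 5/8, 9/5, 26/3, 65/7, 2⋅√11})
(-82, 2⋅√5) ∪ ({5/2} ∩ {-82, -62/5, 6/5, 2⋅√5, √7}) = (-82, 2⋅√5)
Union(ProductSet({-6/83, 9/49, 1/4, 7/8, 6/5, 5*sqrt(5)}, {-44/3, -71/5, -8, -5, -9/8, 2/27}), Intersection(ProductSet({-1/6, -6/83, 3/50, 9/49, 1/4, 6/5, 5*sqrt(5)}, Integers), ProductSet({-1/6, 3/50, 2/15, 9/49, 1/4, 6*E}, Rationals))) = Union(ProductSet({-1/6, 3/50, 9/49, 1/4}, Integers), ProductSet({-6/83, 9/49, 1/4, 7/8, 6/5, 5*sqrt(5)}, {-44/3, -71/5, -8, -5, -9/8, 2/27}))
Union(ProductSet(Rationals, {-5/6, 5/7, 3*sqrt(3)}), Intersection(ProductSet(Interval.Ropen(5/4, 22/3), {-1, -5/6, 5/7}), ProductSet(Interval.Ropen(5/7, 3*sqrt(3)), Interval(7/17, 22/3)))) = Union(ProductSet(Interval.Ropen(5/4, 3*sqrt(3)), {5/7}), ProductSet(Rationals, {-5/6, 5/7, 3*sqrt(3)}))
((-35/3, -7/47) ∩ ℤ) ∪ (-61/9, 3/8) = {-11, -10, …, -1} ∪ (-61/9, 3/8)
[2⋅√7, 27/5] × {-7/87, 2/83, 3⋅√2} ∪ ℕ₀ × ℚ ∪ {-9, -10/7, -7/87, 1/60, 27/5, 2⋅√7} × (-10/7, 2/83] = (ℕ₀ × ℚ) ∪ ({-9, -10/7, -7/87, 1/60, 27/5, 2⋅√7} × (-10/7, 2/83]) ∪ ([2⋅√7, 27/5] × {-7/87, 2/83, 3⋅√2})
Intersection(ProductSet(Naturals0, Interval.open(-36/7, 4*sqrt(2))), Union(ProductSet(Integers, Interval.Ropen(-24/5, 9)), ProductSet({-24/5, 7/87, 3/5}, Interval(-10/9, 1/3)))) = ProductSet(Naturals0, Interval.Ropen(-24/5, 4*sqrt(2)))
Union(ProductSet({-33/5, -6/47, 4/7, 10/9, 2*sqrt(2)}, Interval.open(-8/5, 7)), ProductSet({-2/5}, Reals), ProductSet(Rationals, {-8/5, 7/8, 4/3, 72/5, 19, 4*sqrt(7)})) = Union(ProductSet({-2/5}, Reals), ProductSet({-33/5, -6/47, 4/7, 10/9, 2*sqrt(2)}, Interval.open(-8/5, 7)), ProductSet(Rationals, {-8/5, 7/8, 4/3, 72/5, 19, 4*sqrt(7)}))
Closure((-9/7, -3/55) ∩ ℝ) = [-9/7, -3/55]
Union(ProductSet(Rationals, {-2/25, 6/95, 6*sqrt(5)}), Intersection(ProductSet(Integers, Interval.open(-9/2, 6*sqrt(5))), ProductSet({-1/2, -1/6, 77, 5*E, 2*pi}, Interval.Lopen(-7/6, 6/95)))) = Union(ProductSet({77}, Interval.Lopen(-7/6, 6/95)), ProductSet(Rationals, {-2/25, 6/95, 6*sqrt(5)}))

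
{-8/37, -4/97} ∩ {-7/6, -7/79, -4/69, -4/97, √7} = {-4/97}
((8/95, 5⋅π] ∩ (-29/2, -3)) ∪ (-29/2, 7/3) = (-29/2, 7/3)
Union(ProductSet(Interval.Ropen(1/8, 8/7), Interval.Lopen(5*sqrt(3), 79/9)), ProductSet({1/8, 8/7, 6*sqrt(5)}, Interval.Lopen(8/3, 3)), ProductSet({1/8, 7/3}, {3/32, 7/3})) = Union(ProductSet({1/8, 7/3}, {3/32, 7/3}), ProductSet({1/8, 8/7, 6*sqrt(5)}, Interval.Lopen(8/3, 3)), ProductSet(Interval.Ropen(1/8, 8/7), Interval.Lopen(5*sqrt(3), 79/9)))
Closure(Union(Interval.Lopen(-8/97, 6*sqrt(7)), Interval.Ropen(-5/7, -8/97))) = Interval(-5/7, 6*sqrt(7))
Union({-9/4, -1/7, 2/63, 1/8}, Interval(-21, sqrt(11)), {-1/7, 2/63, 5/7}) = Interval(-21, sqrt(11))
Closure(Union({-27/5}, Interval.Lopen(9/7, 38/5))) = Union({-27/5}, Interval(9/7, 38/5))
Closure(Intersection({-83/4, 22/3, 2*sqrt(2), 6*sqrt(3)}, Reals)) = {-83/4, 22/3, 2*sqrt(2), 6*sqrt(3)}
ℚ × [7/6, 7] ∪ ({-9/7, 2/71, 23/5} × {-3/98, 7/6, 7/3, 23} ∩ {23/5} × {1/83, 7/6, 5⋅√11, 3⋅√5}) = ℚ × [7/6, 7]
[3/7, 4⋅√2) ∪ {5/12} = {5/12} ∪ [3/7, 4⋅√2)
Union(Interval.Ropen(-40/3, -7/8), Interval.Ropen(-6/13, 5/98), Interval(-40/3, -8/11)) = Union(Interval(-40/3, -8/11), Interval.Ropen(-6/13, 5/98))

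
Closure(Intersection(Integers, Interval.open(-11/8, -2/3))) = Range(-1, 0, 1)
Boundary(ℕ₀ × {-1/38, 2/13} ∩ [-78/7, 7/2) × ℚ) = {0, 1, 2, 3} × {-1/38, 2/13}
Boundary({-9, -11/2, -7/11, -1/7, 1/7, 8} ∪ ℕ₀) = {-9, -11/2, -7/11, -1/7, 1/7} ∪ ℕ₀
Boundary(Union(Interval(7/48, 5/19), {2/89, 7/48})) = {2/89, 7/48, 5/19}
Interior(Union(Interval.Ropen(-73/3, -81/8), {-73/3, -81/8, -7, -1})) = Interval.open(-73/3, -81/8)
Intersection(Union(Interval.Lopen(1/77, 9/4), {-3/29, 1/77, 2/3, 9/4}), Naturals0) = Range(1, 3, 1)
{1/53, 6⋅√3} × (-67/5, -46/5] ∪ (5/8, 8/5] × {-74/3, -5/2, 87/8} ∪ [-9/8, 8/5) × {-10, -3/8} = ([-9/8, 8/5) × {-10, -3/8}) ∪ ((5/8, 8/5] × {-74/3, -5/2, 87/8}) ∪ ({1/53, 6⋅√3} × (-67/5, -46/5])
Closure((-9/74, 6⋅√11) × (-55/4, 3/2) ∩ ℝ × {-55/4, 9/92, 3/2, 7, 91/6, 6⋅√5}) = [-9/74, 6⋅√11] × {9/92}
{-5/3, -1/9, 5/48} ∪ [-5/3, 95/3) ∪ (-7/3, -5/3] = (-7/3, 95/3)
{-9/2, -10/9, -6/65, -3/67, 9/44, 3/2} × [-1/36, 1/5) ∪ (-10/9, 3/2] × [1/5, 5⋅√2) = ({-9/2, -10/9, -6/65, -3/67, 9/44, 3/2} × [-1/36, 1/5)) ∪ ((-10/9, 3/2] × [1/5, 5⋅√2))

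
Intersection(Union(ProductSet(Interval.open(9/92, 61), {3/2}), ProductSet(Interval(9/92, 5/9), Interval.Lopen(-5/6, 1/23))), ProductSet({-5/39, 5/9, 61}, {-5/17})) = ProductSet({5/9}, {-5/17})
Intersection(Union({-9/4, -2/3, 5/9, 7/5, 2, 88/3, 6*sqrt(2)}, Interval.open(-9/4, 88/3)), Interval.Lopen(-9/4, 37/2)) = Interval.Lopen(-9/4, 37/2)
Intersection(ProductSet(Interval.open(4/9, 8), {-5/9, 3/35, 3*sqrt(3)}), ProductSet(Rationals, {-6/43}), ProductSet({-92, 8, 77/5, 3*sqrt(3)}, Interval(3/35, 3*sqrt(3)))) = EmptySet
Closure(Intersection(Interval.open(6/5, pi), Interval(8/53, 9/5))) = Interval(6/5, 9/5)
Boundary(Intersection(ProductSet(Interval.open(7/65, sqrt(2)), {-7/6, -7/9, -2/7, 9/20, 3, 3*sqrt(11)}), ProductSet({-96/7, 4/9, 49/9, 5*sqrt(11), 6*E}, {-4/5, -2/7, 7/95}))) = ProductSet({4/9}, {-2/7})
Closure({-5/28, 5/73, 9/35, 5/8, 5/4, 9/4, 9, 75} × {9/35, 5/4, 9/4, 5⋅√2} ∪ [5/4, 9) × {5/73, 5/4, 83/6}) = ([5/4, 9] × {5/73, 5/4, 83/6}) ∪ ({-5/28, 5/73, 9/35, 5/8, 5/4, 9/4, 9, 75} × {9/35, 5/4, 9/4, 5⋅√2})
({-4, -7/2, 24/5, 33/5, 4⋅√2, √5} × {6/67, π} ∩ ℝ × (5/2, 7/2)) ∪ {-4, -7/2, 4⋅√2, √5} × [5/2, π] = ({-4, -7/2, 24/5, 33/5, 4⋅√2, √5} × {π}) ∪ ({-4, -7/2, 4⋅√2, √5} × [5/2, π])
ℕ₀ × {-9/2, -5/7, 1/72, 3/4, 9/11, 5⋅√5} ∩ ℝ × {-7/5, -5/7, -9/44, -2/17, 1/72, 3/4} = ℕ₀ × {-5/7, 1/72, 3/4}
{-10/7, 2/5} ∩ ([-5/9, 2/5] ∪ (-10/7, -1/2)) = {2/5}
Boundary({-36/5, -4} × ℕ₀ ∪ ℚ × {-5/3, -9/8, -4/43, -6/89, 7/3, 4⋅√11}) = ({-36/5, -4} × ℕ₀) ∪ (ℝ × {-5/3, -9/8, -4/43, -6/89, 7/3, 4⋅√11})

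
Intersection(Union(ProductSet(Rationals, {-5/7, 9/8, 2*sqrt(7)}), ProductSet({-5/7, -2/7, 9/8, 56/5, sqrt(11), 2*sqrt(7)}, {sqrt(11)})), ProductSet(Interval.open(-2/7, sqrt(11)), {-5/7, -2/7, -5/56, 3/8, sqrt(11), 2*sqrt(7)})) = Union(ProductSet({9/8}, {sqrt(11)}), ProductSet(Intersection(Interval.open(-2/7, sqrt(11)), Rationals), {-5/7, 2*sqrt(7)}))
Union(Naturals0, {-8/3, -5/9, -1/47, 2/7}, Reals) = Reals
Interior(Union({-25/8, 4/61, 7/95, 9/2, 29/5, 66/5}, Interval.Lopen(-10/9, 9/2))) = Interval.open(-10/9, 9/2)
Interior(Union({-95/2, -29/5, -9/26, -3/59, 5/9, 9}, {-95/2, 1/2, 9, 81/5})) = EmptySet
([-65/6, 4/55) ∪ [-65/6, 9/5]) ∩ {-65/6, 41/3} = {-65/6}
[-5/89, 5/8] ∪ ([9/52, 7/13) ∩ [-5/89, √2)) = [-5/89, 5/8]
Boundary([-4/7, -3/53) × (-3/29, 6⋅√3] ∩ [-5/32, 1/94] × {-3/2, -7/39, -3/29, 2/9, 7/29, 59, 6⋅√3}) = [-5/32, -3/53] × {2/9, 7/29, 6⋅√3}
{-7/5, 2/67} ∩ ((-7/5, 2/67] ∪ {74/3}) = {2/67}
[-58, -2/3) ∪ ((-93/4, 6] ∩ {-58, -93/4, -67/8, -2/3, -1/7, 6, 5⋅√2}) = [-58, -2/3] ∪ {-1/7, 6}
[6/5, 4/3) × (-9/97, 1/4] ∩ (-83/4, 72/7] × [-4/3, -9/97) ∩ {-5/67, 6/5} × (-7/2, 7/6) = ∅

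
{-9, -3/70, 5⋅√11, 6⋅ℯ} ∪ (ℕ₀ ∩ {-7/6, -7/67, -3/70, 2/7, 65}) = {-9, -3/70, 65, 5⋅√11, 6⋅ℯ}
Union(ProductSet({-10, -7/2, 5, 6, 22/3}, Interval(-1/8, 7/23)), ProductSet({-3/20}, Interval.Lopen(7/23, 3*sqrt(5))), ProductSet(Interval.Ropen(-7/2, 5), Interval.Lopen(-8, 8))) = Union(ProductSet({-10, -7/2, 5, 6, 22/3}, Interval(-1/8, 7/23)), ProductSet(Interval.Ropen(-7/2, 5), Interval.Lopen(-8, 8)))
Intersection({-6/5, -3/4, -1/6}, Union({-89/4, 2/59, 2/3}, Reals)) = {-6/5, -3/4, -1/6}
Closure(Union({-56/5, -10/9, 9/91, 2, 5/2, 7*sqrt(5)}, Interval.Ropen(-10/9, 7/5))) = Union({-56/5, 2, 5/2, 7*sqrt(5)}, Interval(-10/9, 7/5))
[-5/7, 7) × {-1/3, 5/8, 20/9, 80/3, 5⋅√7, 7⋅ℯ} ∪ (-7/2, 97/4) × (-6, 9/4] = ((-7/2, 97/4) × (-6, 9/4]) ∪ ([-5/7, 7) × {-1/3, 5/8, 20/9, 80/3, 5⋅√7, 7⋅ℯ})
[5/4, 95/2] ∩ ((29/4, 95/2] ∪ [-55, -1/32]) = (29/4, 95/2]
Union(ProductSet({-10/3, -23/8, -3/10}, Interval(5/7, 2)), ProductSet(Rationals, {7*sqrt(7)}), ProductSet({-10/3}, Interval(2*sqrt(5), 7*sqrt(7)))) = Union(ProductSet({-10/3}, Interval(2*sqrt(5), 7*sqrt(7))), ProductSet({-10/3, -23/8, -3/10}, Interval(5/7, 2)), ProductSet(Rationals, {7*sqrt(7)}))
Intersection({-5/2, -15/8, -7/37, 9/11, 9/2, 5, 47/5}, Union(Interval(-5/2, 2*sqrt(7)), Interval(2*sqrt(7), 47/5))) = {-5/2, -15/8, -7/37, 9/11, 9/2, 5, 47/5}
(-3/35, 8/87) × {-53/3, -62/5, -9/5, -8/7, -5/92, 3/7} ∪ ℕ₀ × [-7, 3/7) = (ℕ₀ × [-7, 3/7)) ∪ ((-3/35, 8/87) × {-53/3, -62/5, -9/5, -8/7, -5/92, 3/7})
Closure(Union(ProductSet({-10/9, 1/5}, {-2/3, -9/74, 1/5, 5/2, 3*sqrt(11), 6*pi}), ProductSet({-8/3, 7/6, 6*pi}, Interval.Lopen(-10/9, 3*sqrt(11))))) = Union(ProductSet({-10/9, 1/5}, {-2/3, -9/74, 1/5, 5/2, 3*sqrt(11), 6*pi}), ProductSet({-8/3, 7/6, 6*pi}, Interval(-10/9, 3*sqrt(11))))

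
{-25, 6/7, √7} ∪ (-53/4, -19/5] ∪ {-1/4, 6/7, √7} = {-25, -1/4, 6/7, √7} ∪ (-53/4, -19/5]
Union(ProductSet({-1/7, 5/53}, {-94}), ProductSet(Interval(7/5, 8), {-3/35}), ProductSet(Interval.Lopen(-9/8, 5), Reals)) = Union(ProductSet(Interval.Lopen(-9/8, 5), Reals), ProductSet(Interval(7/5, 8), {-3/35}))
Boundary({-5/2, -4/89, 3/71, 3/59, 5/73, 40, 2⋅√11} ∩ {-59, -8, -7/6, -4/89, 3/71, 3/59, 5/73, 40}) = {-4/89, 3/71, 3/59, 5/73, 40}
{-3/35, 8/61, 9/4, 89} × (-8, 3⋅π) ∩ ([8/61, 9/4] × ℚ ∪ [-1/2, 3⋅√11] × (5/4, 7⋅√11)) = ({-3/35, 8/61, 9/4} × (5/4, 3⋅π)) ∪ ({8/61, 9/4} × (ℚ ∩ (-8, 3⋅π)))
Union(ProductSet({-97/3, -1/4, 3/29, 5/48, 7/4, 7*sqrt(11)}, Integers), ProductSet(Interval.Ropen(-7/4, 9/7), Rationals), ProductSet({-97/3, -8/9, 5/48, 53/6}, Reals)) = Union(ProductSet({-97/3, -8/9, 5/48, 53/6}, Reals), ProductSet({-97/3, -1/4, 3/29, 5/48, 7/4, 7*sqrt(11)}, Integers), ProductSet(Interval.Ropen(-7/4, 9/7), Rationals))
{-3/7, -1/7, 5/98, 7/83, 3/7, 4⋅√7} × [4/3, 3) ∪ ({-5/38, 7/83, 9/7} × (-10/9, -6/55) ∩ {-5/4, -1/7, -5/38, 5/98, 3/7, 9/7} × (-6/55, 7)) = {-3/7, -1/7, 5/98, 7/83, 3/7, 4⋅√7} × [4/3, 3)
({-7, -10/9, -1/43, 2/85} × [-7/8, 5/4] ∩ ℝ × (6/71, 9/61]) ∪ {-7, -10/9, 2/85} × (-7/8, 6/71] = ({-7, -10/9, 2/85} × (-7/8, 6/71]) ∪ ({-7, -10/9, -1/43, 2/85} × (6/71, 9/61])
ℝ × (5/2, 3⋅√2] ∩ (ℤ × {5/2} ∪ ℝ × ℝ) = ℝ × (5/2, 3⋅√2]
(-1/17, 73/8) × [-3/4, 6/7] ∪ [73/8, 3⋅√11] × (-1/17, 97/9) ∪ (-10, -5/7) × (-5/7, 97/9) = ((-10, -5/7) × (-5/7, 97/9)) ∪ ((-1/17, 73/8) × [-3/4, 6/7]) ∪ ([73/8, 3⋅√11] × (-1/17, 97/9))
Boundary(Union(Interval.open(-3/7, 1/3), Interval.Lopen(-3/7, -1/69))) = {-3/7, 1/3}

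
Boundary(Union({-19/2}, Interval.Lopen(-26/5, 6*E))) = {-19/2, -26/5, 6*E}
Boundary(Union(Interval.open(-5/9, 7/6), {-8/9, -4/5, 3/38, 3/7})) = {-8/9, -4/5, -5/9, 7/6}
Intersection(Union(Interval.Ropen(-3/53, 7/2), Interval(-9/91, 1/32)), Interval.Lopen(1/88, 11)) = Interval.open(1/88, 7/2)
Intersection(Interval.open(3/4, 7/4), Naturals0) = Range(1, 2, 1)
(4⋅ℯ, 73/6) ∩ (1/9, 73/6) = (4⋅ℯ, 73/6)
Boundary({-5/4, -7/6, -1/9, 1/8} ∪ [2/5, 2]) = {-5/4, -7/6, -1/9, 1/8, 2/5, 2}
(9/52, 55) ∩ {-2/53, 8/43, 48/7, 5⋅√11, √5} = {8/43, 48/7, 5⋅√11, √5}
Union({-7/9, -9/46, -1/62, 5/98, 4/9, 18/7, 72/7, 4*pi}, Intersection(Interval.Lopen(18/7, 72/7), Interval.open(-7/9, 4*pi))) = Union({-7/9, -9/46, -1/62, 5/98, 4/9, 4*pi}, Interval(18/7, 72/7))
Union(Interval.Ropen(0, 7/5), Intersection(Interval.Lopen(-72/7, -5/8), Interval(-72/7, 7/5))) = Union(Interval.Lopen(-72/7, -5/8), Interval.Ropen(0, 7/5))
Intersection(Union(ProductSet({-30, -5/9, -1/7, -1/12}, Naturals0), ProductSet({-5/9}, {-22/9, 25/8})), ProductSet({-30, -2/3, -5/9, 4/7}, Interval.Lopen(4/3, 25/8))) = Union(ProductSet({-5/9}, {25/8}), ProductSet({-30, -5/9}, Range(2, 4, 1)))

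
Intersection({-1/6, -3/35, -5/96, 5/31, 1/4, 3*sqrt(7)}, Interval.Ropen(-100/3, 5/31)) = {-1/6, -3/35, -5/96}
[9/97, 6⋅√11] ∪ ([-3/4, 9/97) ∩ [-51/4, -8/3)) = [9/97, 6⋅√11]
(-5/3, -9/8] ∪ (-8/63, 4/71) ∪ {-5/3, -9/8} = [-5/3, -9/8] ∪ (-8/63, 4/71)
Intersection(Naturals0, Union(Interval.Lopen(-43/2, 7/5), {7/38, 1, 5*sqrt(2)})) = Range(0, 2, 1)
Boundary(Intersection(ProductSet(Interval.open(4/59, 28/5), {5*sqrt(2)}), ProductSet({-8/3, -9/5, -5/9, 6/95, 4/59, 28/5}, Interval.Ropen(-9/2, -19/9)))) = EmptySet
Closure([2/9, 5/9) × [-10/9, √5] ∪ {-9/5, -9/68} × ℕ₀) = ({-9/5, -9/68} × ℕ₀) ∪ ([2/9, 5/9] × [-10/9, √5])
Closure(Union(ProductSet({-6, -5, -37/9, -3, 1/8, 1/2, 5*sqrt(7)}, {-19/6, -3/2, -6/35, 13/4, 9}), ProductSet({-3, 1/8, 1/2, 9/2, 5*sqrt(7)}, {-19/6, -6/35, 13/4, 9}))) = Union(ProductSet({-3, 1/8, 1/2, 9/2, 5*sqrt(7)}, {-19/6, -6/35, 13/4, 9}), ProductSet({-6, -5, -37/9, -3, 1/8, 1/2, 5*sqrt(7)}, {-19/6, -3/2, -6/35, 13/4, 9}))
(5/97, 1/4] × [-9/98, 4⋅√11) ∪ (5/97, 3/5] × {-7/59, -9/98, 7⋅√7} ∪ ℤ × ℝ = (ℤ × ℝ) ∪ ((5/97, 3/5] × {-7/59, -9/98, 7⋅√7}) ∪ ((5/97, 1/4] × [-9/98, 4⋅√11))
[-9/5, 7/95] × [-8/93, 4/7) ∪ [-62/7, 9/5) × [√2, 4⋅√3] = ([-9/5, 7/95] × [-8/93, 4/7)) ∪ ([-62/7, 9/5) × [√2, 4⋅√3])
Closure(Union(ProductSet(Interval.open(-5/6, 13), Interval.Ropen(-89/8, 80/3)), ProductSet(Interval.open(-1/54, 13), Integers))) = Union(ProductSet({-5/6, 13}, Interval(-89/8, 80/3)), ProductSet(Interval(-5/6, 13), {-89/8, 80/3}), ProductSet(Interval.open(-5/6, 13), Interval.Ropen(-89/8, 80/3)), ProductSet(Interval(-1/54, 13), Complement(Integers, Interval.open(-89/8, 80/3))), ProductSet(Interval.Lopen(-1/54, 13), Integers))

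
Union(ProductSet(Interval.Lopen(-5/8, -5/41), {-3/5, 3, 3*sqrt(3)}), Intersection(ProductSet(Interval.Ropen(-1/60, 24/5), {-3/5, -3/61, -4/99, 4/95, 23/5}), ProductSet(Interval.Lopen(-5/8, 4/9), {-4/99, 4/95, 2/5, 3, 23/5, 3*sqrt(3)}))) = Union(ProductSet(Interval.Lopen(-5/8, -5/41), {-3/5, 3, 3*sqrt(3)}), ProductSet(Interval(-1/60, 4/9), {-4/99, 4/95, 23/5}))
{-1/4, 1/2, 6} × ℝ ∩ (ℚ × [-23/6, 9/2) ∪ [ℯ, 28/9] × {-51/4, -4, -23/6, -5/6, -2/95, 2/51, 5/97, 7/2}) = {-1/4, 1/2, 6} × [-23/6, 9/2)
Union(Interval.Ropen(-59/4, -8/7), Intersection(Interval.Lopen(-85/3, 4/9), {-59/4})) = Interval.Ropen(-59/4, -8/7)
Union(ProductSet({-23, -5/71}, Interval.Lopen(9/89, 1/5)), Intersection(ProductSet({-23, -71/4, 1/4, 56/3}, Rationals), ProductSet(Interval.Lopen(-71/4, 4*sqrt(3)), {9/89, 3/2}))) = Union(ProductSet({1/4}, {9/89, 3/2}), ProductSet({-23, -5/71}, Interval.Lopen(9/89, 1/5)))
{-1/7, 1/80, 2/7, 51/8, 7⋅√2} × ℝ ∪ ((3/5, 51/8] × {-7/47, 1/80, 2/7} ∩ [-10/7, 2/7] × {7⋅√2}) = {-1/7, 1/80, 2/7, 51/8, 7⋅√2} × ℝ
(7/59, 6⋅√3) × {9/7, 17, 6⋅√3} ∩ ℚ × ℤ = (ℚ ∩ (7/59, 6⋅√3)) × {17}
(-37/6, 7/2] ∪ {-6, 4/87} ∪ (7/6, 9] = (-37/6, 9]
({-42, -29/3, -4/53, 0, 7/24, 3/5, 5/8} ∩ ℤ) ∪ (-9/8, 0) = {-42} ∪ (-9/8, 0]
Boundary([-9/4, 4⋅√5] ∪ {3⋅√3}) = {-9/4, 4⋅√5}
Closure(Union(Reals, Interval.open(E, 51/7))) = Interval(-oo, oo)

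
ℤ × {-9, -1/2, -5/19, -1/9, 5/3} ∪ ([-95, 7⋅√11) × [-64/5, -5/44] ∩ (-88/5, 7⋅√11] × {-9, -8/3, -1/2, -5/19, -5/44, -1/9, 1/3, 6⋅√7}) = (ℤ × {-9, -1/2, -5/19, -1/9, 5/3}) ∪ ((-88/5, 7⋅√11) × {-9, -8/3, -1/2, -5/19, -5/44})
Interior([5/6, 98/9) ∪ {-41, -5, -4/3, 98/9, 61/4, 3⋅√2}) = (5/6, 98/9)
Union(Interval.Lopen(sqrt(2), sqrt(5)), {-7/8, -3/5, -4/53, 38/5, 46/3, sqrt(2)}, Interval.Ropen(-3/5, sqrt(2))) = Union({-7/8, 38/5, 46/3}, Interval(-3/5, sqrt(5)))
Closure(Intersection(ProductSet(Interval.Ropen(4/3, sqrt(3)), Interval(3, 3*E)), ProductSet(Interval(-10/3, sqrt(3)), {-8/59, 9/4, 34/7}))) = ProductSet(Interval(4/3, sqrt(3)), {34/7})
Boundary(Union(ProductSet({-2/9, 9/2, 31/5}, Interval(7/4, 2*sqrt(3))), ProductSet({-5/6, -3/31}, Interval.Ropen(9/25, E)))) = Union(ProductSet({-5/6, -3/31}, Interval(9/25, E)), ProductSet({-2/9, 9/2, 31/5}, Interval(7/4, 2*sqrt(3))))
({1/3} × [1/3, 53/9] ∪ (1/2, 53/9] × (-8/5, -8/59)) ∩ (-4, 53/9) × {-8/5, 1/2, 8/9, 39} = {1/3} × {1/2, 8/9}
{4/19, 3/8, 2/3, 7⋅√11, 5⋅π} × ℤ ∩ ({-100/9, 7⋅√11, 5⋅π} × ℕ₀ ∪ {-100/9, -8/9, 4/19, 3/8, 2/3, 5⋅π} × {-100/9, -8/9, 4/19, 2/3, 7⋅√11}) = {7⋅√11, 5⋅π} × ℕ₀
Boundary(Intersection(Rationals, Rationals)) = Reals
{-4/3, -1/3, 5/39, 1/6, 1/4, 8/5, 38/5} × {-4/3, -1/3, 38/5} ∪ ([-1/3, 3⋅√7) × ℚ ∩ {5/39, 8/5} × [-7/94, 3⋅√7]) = ({-4/3, -1/3, 5/39, 1/6, 1/4, 8/5, 38/5} × {-4/3, -1/3, 38/5}) ∪ ({5/39, 8/5} × (ℚ ∩ [-7/94, 3⋅√7]))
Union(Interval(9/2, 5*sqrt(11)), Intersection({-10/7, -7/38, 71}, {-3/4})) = Interval(9/2, 5*sqrt(11))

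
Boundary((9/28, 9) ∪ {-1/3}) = {-1/3, 9/28, 9}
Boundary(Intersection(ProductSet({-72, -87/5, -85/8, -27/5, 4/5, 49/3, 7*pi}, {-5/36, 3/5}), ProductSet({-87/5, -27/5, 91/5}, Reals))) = ProductSet({-87/5, -27/5}, {-5/36, 3/5})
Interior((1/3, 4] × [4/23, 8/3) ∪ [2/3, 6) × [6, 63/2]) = ((1/3, 4) × (4/23, 8/3)) ∪ ((2/3, 6) × (6, 63/2))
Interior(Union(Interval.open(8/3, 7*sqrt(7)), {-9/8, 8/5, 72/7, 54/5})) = Interval.open(8/3, 7*sqrt(7))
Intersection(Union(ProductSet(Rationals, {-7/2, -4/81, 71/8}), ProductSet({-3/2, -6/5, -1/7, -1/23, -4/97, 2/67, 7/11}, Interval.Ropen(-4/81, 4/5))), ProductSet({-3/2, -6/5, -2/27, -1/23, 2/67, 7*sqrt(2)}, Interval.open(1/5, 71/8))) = ProductSet({-3/2, -6/5, -1/23, 2/67}, Interval.open(1/5, 4/5))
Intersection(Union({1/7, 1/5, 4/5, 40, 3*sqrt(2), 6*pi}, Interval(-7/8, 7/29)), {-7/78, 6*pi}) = {-7/78, 6*pi}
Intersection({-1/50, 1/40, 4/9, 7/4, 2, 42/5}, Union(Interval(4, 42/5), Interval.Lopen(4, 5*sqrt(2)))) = {42/5}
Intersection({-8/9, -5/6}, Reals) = {-8/9, -5/6}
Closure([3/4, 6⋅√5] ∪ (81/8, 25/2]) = [3/4, 6⋅√5]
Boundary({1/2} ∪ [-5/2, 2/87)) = {-5/2, 2/87, 1/2}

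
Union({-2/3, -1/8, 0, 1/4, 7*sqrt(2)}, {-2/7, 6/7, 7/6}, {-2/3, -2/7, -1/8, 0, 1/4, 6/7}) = {-2/3, -2/7, -1/8, 0, 1/4, 6/7, 7/6, 7*sqrt(2)}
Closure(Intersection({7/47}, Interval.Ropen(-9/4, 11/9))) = {7/47}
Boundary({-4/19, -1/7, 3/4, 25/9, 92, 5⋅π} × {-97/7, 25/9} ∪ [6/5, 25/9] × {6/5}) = ([6/5, 25/9] × {6/5}) ∪ ({-4/19, -1/7, 3/4, 25/9, 92, 5⋅π} × {-97/7, 25/9})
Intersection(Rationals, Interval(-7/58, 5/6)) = Intersection(Interval(-7/58, 5/6), Rationals)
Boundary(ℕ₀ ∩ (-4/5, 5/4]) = {0, 1}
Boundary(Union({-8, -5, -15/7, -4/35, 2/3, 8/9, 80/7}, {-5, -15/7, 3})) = {-8, -5, -15/7, -4/35, 2/3, 8/9, 3, 80/7}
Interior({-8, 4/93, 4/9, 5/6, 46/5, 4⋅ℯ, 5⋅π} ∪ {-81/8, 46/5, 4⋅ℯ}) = ∅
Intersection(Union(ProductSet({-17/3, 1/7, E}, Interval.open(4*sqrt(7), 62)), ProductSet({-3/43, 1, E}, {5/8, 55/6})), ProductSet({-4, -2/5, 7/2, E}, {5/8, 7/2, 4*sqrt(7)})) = ProductSet({E}, {5/8})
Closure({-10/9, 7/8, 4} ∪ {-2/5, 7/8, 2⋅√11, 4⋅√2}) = {-10/9, -2/5, 7/8, 4, 2⋅√11, 4⋅√2}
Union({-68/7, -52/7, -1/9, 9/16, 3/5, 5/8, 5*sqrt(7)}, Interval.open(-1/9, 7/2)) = Union({-68/7, -52/7, 5*sqrt(7)}, Interval.Ropen(-1/9, 7/2))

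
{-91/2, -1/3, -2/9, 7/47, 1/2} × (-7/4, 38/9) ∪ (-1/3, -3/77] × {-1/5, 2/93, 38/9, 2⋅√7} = ({-91/2, -1/3, -2/9, 7/47, 1/2} × (-7/4, 38/9)) ∪ ((-1/3, -3/77] × {-1/5, 2/93, 38/9, 2⋅√7})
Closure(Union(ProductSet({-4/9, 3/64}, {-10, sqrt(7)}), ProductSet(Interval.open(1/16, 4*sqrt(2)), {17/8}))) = Union(ProductSet({-4/9, 3/64}, {-10, sqrt(7)}), ProductSet(Interval(1/16, 4*sqrt(2)), {17/8}))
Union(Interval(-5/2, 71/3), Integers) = Union(Integers, Interval(-5/2, 71/3))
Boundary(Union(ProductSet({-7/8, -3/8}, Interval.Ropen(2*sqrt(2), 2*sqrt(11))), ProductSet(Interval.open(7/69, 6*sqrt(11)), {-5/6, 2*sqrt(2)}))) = Union(ProductSet({-7/8, -3/8}, Interval(2*sqrt(2), 2*sqrt(11))), ProductSet(Interval(7/69, 6*sqrt(11)), {-5/6, 2*sqrt(2)}))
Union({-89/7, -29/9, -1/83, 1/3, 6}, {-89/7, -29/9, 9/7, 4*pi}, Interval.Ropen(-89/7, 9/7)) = Union({6, 4*pi}, Interval(-89/7, 9/7))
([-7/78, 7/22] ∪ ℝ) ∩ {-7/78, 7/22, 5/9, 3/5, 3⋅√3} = {-7/78, 7/22, 5/9, 3/5, 3⋅√3}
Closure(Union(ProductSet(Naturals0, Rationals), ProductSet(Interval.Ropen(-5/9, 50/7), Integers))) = Union(ProductSet(Interval(-5/9, 50/7), Integers), ProductSet(Naturals0, Reals))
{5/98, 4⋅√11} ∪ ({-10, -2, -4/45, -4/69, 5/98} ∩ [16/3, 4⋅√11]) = {5/98, 4⋅√11}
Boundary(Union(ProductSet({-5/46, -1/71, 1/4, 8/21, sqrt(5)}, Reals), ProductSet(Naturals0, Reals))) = ProductSet(Union({-5/46, -1/71, 1/4, 8/21, sqrt(5)}, Naturals0), Reals)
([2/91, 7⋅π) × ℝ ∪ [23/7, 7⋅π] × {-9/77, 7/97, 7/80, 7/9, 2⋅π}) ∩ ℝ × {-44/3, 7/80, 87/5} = ([23/7, 7⋅π] × {7/80}) ∪ ([2/91, 7⋅π) × {-44/3, 7/80, 87/5})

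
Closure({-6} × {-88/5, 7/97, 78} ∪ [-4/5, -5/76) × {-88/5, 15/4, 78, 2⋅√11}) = ({-6} × {-88/5, 7/97, 78}) ∪ ([-4/5, -5/76] × {-88/5, 15/4, 78, 2⋅√11})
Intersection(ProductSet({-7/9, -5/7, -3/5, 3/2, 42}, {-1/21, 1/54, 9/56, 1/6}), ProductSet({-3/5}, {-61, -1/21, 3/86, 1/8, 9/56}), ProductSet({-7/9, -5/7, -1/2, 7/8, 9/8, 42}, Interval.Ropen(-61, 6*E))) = EmptySet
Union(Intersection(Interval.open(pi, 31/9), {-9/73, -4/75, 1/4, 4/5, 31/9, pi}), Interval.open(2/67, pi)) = Interval.open(2/67, pi)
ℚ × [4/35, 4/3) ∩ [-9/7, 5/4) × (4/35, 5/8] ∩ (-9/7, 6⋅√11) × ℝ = (ℚ ∩ (-9/7, 5/4)) × (4/35, 5/8]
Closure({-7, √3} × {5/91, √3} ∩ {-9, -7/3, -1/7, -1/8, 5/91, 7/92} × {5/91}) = ∅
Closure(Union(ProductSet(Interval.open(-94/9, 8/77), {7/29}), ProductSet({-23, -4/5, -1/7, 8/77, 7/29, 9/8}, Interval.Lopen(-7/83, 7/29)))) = Union(ProductSet({-23, -4/5, -1/7, 8/77, 7/29, 9/8}, Interval(-7/83, 7/29)), ProductSet(Interval(-94/9, 8/77), {7/29}))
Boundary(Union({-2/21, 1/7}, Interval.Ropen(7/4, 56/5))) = {-2/21, 1/7, 7/4, 56/5}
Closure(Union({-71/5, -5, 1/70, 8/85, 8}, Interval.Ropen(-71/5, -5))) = Union({1/70, 8/85, 8}, Interval(-71/5, -5))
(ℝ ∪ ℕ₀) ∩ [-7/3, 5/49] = [-7/3, 5/49]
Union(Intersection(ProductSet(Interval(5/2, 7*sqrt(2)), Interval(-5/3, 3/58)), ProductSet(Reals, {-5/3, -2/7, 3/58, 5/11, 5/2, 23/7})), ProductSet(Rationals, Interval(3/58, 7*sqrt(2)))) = Union(ProductSet(Interval(5/2, 7*sqrt(2)), {-5/3, -2/7, 3/58}), ProductSet(Rationals, Interval(3/58, 7*sqrt(2))))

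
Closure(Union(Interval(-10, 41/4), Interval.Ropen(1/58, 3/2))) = Interval(-10, 41/4)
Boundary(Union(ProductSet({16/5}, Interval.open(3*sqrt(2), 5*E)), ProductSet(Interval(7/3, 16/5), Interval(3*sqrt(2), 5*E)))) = Union(ProductSet({7/3, 16/5}, Interval(3*sqrt(2), 5*E)), ProductSet(Interval(7/3, 16/5), {3*sqrt(2), 5*E}))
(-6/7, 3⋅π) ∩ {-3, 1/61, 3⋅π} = {1/61}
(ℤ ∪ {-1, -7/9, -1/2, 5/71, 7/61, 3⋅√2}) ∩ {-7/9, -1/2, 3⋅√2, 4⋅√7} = {-7/9, -1/2, 3⋅√2}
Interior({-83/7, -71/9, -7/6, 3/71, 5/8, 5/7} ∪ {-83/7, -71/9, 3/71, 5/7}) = ∅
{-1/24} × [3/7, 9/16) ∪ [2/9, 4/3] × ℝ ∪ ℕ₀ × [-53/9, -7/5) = ([2/9, 4/3] × ℝ) ∪ (ℕ₀ × [-53/9, -7/5)) ∪ ({-1/24} × [3/7, 9/16))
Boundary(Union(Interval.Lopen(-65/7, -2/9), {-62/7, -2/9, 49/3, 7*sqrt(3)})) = {-65/7, -2/9, 49/3, 7*sqrt(3)}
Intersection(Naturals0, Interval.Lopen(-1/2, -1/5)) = EmptySet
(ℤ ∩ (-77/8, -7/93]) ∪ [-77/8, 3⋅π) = [-77/8, 3⋅π) ∪ {-9, -8, …, -1}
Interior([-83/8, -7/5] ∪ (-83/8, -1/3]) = (-83/8, -1/3)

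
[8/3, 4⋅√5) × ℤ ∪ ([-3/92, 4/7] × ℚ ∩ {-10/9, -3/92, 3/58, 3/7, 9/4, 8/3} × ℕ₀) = ({-3/92, 3/58, 3/7} × ℕ₀) ∪ ([8/3, 4⋅√5) × ℤ)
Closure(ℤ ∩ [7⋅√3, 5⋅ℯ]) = {13}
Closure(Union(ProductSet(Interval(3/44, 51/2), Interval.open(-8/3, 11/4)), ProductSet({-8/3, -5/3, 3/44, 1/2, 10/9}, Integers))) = Union(ProductSet({-8/3, -5/3, 3/44, 1/2, 10/9}, Integers), ProductSet(Interval(3/44, 51/2), Interval(-8/3, 11/4)))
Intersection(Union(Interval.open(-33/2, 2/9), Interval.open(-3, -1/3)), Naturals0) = Range(0, 1, 1)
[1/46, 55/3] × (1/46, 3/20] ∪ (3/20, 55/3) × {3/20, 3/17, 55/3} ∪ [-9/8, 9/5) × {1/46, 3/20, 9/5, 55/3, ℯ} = ((3/20, 55/3) × {3/20, 3/17, 55/3}) ∪ ([1/46, 55/3] × (1/46, 3/20]) ∪ ([-9/8, 9/5) × {1/46, 3/20, 9/5, 55/3, ℯ})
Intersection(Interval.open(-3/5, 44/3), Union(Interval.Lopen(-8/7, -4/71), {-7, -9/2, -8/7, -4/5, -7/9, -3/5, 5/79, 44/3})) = Union({5/79}, Interval.Lopen(-3/5, -4/71))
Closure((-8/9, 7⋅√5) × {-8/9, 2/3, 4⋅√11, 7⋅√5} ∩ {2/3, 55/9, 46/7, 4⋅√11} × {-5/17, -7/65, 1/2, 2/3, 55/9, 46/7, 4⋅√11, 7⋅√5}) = {2/3, 55/9, 46/7, 4⋅√11} × {2/3, 4⋅√11, 7⋅√5}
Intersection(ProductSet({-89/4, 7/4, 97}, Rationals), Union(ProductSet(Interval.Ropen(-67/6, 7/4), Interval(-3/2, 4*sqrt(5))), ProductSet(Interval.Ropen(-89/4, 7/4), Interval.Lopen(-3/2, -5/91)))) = ProductSet({-89/4}, Intersection(Interval.Lopen(-3/2, -5/91), Rationals))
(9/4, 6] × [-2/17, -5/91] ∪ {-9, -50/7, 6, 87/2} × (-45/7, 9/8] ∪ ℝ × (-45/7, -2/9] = (ℝ × (-45/7, -2/9]) ∪ ({-9, -50/7, 6, 87/2} × (-45/7, 9/8]) ∪ ((9/4, 6] × [-2/17, -5/91])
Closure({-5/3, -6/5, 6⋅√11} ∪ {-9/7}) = {-5/3, -9/7, -6/5, 6⋅√11}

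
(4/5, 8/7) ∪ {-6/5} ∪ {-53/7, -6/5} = {-53/7, -6/5} ∪ (4/5, 8/7)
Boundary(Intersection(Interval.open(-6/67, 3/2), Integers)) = Range(0, 2, 1)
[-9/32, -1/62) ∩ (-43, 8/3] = [-9/32, -1/62)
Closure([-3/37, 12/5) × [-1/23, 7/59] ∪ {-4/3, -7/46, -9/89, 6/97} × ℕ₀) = ([-3/37, 12/5] × [-1/23, 7/59]) ∪ ({-4/3, -7/46, -9/89, 6/97} × (ℕ₀ ∪ (ℕ₀ \ (-1/23, 7/59))))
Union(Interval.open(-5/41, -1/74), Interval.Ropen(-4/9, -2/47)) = Interval.Ropen(-4/9, -1/74)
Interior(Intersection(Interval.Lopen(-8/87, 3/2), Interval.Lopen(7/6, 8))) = Interval.open(7/6, 3/2)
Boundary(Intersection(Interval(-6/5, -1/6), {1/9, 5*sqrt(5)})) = EmptySet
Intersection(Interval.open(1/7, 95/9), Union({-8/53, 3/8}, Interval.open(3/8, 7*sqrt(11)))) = Interval.Ropen(3/8, 95/9)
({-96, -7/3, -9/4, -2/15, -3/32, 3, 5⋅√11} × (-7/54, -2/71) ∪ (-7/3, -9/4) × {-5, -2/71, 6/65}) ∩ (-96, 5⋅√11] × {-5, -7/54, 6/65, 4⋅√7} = (-7/3, -9/4) × {-5, 6/65}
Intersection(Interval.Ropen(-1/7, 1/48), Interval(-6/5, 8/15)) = Interval.Ropen(-1/7, 1/48)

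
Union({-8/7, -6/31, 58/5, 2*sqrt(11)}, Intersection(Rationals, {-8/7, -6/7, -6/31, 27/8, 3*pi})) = {-8/7, -6/7, -6/31, 27/8, 58/5, 2*sqrt(11)}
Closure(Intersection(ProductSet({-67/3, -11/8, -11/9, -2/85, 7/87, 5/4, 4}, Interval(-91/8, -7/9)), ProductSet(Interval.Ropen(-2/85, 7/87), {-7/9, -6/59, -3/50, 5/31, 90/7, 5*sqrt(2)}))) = ProductSet({-2/85}, {-7/9})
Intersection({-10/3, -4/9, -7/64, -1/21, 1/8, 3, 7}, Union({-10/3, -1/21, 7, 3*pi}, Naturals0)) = {-10/3, -1/21, 3, 7}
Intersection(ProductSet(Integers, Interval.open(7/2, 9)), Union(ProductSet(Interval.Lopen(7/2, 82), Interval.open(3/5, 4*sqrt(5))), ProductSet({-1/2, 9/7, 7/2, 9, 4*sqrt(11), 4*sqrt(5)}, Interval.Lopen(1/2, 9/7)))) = ProductSet(Range(4, 83, 1), Interval.open(7/2, 4*sqrt(5)))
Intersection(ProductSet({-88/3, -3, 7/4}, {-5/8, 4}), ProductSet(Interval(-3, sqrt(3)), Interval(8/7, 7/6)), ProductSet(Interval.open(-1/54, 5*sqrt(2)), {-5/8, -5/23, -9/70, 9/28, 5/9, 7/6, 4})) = EmptySet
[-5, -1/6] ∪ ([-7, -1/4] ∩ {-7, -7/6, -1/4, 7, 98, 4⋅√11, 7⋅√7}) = {-7} ∪ [-5, -1/6]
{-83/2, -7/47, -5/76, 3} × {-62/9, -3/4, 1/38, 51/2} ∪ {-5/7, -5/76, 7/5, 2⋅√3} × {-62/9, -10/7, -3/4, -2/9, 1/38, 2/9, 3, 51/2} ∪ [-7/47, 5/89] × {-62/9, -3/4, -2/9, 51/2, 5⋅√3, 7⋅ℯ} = ({-83/2, -7/47, -5/76, 3} × {-62/9, -3/4, 1/38, 51/2}) ∪ ({-5/7, -5/76, 7/5, 2⋅√3} × {-62/9, -10/7, -3/4, -2/9, 1/38, 2/9, 3, 51/2}) ∪ ([-7/47, 5/89] × {-62/9, -3/4, -2/9, 51/2, 5⋅√3, 7⋅ℯ})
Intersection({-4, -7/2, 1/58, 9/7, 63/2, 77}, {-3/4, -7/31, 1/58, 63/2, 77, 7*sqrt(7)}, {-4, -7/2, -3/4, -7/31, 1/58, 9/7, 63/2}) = {1/58, 63/2}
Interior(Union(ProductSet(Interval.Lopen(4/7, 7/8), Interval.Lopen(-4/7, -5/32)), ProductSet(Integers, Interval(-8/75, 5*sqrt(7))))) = ProductSet(Union(Complement(Interval.open(4/7, 7/8), Integers), Interval.open(4/7, 7/8)), Interval.open(-4/7, -5/32))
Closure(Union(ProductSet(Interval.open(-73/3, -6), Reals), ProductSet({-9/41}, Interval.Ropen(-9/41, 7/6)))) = Union(ProductSet({-9/41}, Interval(-9/41, 7/6)), ProductSet(Interval(-73/3, -6), Reals))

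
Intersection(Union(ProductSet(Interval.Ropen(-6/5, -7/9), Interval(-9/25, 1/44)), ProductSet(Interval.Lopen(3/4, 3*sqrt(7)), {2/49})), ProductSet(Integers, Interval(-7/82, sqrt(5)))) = Union(ProductSet(Range(-1, 0, 1), Interval(-7/82, 1/44)), ProductSet(Range(1, 8, 1), {2/49}))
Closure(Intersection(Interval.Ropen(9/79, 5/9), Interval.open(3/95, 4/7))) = Interval(9/79, 5/9)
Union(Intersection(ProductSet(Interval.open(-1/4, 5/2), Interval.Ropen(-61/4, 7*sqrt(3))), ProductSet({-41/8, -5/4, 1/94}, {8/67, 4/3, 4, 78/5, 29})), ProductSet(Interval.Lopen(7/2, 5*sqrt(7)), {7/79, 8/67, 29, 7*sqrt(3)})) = Union(ProductSet({1/94}, {8/67, 4/3, 4}), ProductSet(Interval.Lopen(7/2, 5*sqrt(7)), {7/79, 8/67, 29, 7*sqrt(3)}))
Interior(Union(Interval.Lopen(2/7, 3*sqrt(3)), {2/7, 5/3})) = Interval.open(2/7, 3*sqrt(3))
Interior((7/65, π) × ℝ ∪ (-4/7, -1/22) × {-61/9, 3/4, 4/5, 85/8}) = (7/65, π) × ℝ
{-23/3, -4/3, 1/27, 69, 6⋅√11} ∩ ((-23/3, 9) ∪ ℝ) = {-23/3, -4/3, 1/27, 69, 6⋅√11}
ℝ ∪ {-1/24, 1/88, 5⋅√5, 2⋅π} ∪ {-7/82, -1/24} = ℝ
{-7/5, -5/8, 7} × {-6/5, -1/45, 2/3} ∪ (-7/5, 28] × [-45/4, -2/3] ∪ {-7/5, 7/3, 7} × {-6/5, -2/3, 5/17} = ({-7/5, -5/8, 7} × {-6/5, -1/45, 2/3}) ∪ ({-7/5, 7/3, 7} × {-6/5, -2/3, 5/17}) ∪ ((-7/5, 28] × [-45/4, -2/3])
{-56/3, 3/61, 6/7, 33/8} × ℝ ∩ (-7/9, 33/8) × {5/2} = {3/61, 6/7} × {5/2}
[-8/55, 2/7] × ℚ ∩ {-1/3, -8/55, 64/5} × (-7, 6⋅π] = {-8/55} × (ℚ ∩ (-7, 6⋅π])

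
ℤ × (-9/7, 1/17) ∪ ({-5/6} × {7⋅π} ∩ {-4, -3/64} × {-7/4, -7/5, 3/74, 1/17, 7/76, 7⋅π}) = ℤ × (-9/7, 1/17)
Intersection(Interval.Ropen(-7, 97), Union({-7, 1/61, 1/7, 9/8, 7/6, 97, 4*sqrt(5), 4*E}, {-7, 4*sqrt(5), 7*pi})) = {-7, 1/61, 1/7, 9/8, 7/6, 4*sqrt(5), 4*E, 7*pi}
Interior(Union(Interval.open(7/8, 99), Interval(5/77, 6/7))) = Union(Interval.open(5/77, 6/7), Interval.open(7/8, 99))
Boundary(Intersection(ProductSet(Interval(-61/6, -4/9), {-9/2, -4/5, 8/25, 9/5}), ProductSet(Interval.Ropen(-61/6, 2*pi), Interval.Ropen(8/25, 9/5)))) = ProductSet(Interval(-61/6, -4/9), {8/25})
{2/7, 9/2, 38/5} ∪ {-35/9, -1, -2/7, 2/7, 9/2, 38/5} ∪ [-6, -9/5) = [-6, -9/5) ∪ {-1, -2/7, 2/7, 9/2, 38/5}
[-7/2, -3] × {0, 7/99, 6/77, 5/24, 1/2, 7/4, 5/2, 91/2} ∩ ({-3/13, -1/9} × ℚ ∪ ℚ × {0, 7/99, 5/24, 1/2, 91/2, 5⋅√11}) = (ℚ ∩ [-7/2, -3]) × {0, 7/99, 5/24, 1/2, 91/2}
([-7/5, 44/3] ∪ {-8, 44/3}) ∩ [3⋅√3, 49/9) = [3⋅√3, 49/9)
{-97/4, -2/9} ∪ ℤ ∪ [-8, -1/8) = ℤ ∪ {-97/4} ∪ [-8, -1/8)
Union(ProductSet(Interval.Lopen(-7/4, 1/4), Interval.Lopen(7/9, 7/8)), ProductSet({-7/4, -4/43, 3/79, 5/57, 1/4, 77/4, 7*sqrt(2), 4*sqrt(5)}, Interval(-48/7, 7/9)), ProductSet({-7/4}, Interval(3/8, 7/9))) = Union(ProductSet({-7/4, -4/43, 3/79, 5/57, 1/4, 77/4, 7*sqrt(2), 4*sqrt(5)}, Interval(-48/7, 7/9)), ProductSet(Interval.Lopen(-7/4, 1/4), Interval.Lopen(7/9, 7/8)))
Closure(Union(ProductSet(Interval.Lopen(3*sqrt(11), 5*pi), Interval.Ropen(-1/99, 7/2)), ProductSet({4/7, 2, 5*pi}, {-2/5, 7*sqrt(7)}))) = Union(ProductSet({3*sqrt(11), 5*pi}, Interval(-1/99, 7/2)), ProductSet({4/7, 2, 5*pi}, {-2/5, 7*sqrt(7)}), ProductSet(Interval(3*sqrt(11), 5*pi), {-1/99, 7/2}), ProductSet(Interval.Lopen(3*sqrt(11), 5*pi), Interval.Ropen(-1/99, 7/2)))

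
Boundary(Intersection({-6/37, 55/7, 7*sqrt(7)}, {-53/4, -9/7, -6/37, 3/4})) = {-6/37}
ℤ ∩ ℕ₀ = ℕ₀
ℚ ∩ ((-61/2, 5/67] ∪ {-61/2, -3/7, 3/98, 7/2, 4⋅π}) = {7/2} ∪ (ℚ ∩ [-61/2, 5/67])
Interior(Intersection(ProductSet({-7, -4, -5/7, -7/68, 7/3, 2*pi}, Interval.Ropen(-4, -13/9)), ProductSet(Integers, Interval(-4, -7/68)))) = EmptySet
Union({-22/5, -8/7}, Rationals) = Rationals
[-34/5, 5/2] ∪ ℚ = ℚ ∪ [-34/5, 5/2]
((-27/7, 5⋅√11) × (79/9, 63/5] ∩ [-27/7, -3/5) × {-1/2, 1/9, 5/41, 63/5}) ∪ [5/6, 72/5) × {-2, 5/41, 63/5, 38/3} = ((-27/7, -3/5) × {63/5}) ∪ ([5/6, 72/5) × {-2, 5/41, 63/5, 38/3})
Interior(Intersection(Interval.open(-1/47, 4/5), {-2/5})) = EmptySet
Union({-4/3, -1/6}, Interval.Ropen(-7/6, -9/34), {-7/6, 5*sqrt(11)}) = Union({-4/3, -1/6, 5*sqrt(11)}, Interval.Ropen(-7/6, -9/34))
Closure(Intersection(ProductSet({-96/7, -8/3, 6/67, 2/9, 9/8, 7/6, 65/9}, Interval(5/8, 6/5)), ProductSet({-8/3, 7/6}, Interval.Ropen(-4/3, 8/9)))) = ProductSet({-8/3, 7/6}, Interval(5/8, 8/9))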